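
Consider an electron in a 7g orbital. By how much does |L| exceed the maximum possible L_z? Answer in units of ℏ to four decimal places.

For 7g, l = 4.
|L| = 2√5 ℏ ≈ 4.4721ℏ, while L_z,max = lℏ = 4ℏ.
The difference is (2√5 − 4)ℏ ≈ 0.4721ℏ.

|L| − L_z,max ≈ 0.4721ℏ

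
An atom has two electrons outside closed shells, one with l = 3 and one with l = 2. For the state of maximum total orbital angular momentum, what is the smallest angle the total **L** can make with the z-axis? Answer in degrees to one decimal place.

θ_min ≈ 24.1°

L runs from |3 − 2| = 1 to 3 + 2 = 5.
L ∈ {1, 2, 3, 4, 5}.
The maximum is L = 5, with |L_tot| = ℏ√(5·6) = √30 ℏ.
The minimum angle with z is arccos(5/√30) ≈ 24.1°.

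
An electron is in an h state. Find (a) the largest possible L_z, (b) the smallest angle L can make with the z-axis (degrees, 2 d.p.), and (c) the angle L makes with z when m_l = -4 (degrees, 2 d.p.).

For an h orbital, l = 5.
L_z,max = lℏ = 5ℏ.
cos θ_min = 5/√30, so θ_min ≈ 24.09°.
For m_l = -4: cos θ = -4/√30, θ ≈ 136.91°.

L_z,max = 5ℏ; θ_min ≈ 24.09°; θ(m_l=-4) ≈ 136.91°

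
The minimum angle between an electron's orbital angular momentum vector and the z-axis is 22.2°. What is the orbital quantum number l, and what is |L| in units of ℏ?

l = 6, |L| = √42 ℏ ≈ 6.481ℏ

cos²θ_min = l/(l+1) = 0.8572.
l = cos²θ/sin²θ ≈ 6.
Then |L| = ℏ√(6·7) = √42 ℏ.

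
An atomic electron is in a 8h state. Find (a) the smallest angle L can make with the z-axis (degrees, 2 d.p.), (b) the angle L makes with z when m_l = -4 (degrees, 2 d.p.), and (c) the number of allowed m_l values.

θ_min ≈ 24.09°; θ(m_l=-4) ≈ 136.91°; 11 values

For 8h, l = 5.
cos θ_min = 5/√30, so θ_min ≈ 24.09°.
For m_l = -4: cos θ = -4/√30, θ ≈ 136.91°.
There are 2l+1 = 11 values of m_l.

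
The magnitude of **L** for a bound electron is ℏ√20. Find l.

l = 4

Since |L|² = l(l+1)ℏ², l(l+1) = 20.
The positive root is l = 4.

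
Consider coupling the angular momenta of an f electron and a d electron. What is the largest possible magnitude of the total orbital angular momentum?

The total orbital quantum number L ranges from |l₁ − l₂| to l₁ + l₂ in integer steps.
L ∈ {1, 2, 3, 4, 5}.
The largest magnitude corresponds to L = 5: |L_tot| = ℏ√(5·6) = √30 ℏ.

|L_tot|_max = √30 ℏ ≈ 5.477ℏ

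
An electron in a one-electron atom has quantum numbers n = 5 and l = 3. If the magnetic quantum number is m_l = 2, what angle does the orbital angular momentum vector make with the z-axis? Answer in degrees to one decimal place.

θ ≈ 54.7°

|L| = √(l(l+1)) ℏ = 2√3 ℏ.
L_z = m_l ℏ = 2ℏ.
cos θ = L_z/|L| = 2/√12, so θ ≈ 54.7°.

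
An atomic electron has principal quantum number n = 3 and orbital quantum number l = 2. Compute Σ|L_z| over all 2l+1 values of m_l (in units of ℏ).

Σ|L_z| = 6 ℏ

m_l runs from −2 to 2, i.e. {-2, -1, 0, 1, 2}.
Σ|m_l| = l(l+1) = 6.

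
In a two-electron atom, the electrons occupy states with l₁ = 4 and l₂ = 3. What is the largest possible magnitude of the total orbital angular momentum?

|L_tot|_max = 2√14 ℏ ≈ 7.483ℏ

Angular momentum addition gives L = |l₁ − l₂|, …, l₁ + l₂.
L ∈ {1, 2, 3, 4, 5, 6, 7}.
The largest magnitude corresponds to L = 7: |L_tot| = ℏ√(7·8) = 2√14 ℏ.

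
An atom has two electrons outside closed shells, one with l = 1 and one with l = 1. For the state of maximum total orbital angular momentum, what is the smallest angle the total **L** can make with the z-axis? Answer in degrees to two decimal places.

θ_min ≈ 35.26°

Angular momentum addition gives L = |l₁ − l₂|, …, l₁ + l₂.
So L can be 0, 1, 2.
The maximum is L = 2, with |L_tot| = ℏ√(2·3) = √6 ℏ.
The minimum angle with z is arccos(2/√6) ≈ 35.26°.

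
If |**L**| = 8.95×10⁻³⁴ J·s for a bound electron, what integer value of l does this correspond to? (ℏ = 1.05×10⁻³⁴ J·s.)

Dividing by ℏ: |L|/ℏ ≈ 8.524.
l(l+1) ≈ 8.524² ≈ 72.66, so l = 8.

l = 8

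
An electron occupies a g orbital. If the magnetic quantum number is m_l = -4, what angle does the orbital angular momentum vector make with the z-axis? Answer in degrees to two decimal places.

θ ≈ 153.43°

For a g orbital, l = 4.
|L| = √(l(l+1)) ℏ = 2√5 ℏ.
L_z = m_l ℏ = −4ℏ.
cos θ = L_z/|L| = -4/√20, so θ ≈ 153.43°.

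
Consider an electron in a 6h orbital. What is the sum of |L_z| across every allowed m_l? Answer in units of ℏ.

Σ|L_z| = 30 ℏ

The 6h subshell has l = 5.
The allowed m_l values are -5, -4, -3, -2, -1, 0, 1, 2, 3, 4, 5.
Σ|m_l| = 2·5(5+1)/2 = 30.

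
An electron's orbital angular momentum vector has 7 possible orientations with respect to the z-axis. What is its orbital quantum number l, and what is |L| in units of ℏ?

Since there are 2l+1 = 7 values of m_l, l = 3.
Then |L| = √(l(l+1)) ℏ = 2√3 ℏ.

l = 3, |L| = 2√3 ℏ ≈ 3.464ℏ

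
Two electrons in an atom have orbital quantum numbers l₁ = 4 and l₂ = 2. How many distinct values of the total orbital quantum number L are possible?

L runs from |4 − 2| = 2 to 4 + 2 = 6.
So L can be 2, 3, 4, 5, 6.
That is 5 values.

5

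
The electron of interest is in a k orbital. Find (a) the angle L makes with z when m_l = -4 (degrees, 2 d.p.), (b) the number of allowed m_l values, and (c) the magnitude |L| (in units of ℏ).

The letter k corresponds to l = 7.
For m_l = -4: cos θ = -4/√56, θ ≈ 122.31°.
There are 2l+1 = 15 values of m_l.
|L| = ℏ√(7·8) = 2√14 ℏ ≈ 7.483ℏ.

θ(m_l=-4) ≈ 122.31°; 15 values; |L| = 2√14 ℏ ≈ 7.483ℏ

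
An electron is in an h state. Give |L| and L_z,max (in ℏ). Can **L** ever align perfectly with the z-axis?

No: L_z,max = 5ℏ < |L| = √30 ℏ ≈ 5.477ℏ

An h state has l = 5.
|L| = √30 ℏ ≈ 5.4772ℏ, while L_z,max = lℏ = 5ℏ.
Since |L| > L_z,max, the vector can never point exactly along z; the closest it comes is θ_min = arccos(5/√30) ≈ 24.1°.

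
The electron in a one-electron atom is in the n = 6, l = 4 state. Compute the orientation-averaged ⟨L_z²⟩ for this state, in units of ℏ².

The allowed m_l values are -4, -3, -2, -1, 0, 1, 2, 3, 4.
Average of L_z² over 9 states: 60/9 ℏ² = 6.667 ℏ².

⟨L_z²⟩ = 6.667 ℏ²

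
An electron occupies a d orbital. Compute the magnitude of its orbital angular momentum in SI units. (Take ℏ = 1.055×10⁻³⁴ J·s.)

The letter d corresponds to l = 2.
|L| = ℏ√(l(l+1)) = ℏ√(2·3) = √6 ℏ
Numerically, |L| = 2.449 × (1.055×10⁻³⁴ J·s) = 2.584×10⁻³⁴ J·s.

|L| = 2.584×10⁻³⁴ J·s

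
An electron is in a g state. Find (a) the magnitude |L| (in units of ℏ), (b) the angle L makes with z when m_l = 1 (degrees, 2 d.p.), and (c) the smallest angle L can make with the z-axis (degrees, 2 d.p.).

The letter g corresponds to l = 4.
|L| = ℏ√(4·5) = 2√5 ℏ ≈ 4.472ℏ.
For m_l = 1: cos θ = 1/√20, θ ≈ 77.08°.
cos θ_min = 4/√20, so θ_min ≈ 26.57°.

|L| = 2√5 ℏ ≈ 4.472ℏ; θ(m_l=1) ≈ 77.08°; θ_min ≈ 26.57°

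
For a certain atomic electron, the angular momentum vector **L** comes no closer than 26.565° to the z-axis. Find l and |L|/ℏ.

l = 4, |L| = 2√5 ℏ ≈ 4.472ℏ

At minimum angle, m_l = l, so cos θ = l/√(l(l+1)); cos²θ = l/(l+1) = 0.8000.
Thus l = 0.8000/(1 − 0.8000) ≈ 4.
Then |L| = ℏ√(4·5) = 2√5 ℏ.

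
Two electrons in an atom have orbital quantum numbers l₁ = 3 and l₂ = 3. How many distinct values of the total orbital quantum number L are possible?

7

By the triangle rule, |l₁ − l₂| ≤ L ≤ l₁ + l₂.
L ∈ {0, 1, 2, 3, 4, 5, 6}.
That is 7 values.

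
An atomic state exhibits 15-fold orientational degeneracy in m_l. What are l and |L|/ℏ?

l = 7, |L| = 2√14 ℏ ≈ 7.483ℏ

Since there are 2l+1 = 15 values of m_l, l = 7.
|L| = ℏ√(l(l+1)) = ℏ√(7·8) = 2√14 ℏ.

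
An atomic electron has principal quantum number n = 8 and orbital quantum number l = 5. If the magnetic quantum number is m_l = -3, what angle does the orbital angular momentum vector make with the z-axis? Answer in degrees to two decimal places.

θ ≈ 123.21°

|L| = ℏ√(l(l+1)) = √30 ℏ.
L_z = m_l ℏ = −3ℏ.
cos θ = L_z/|L| = -3/√30, so θ ≈ 123.21°.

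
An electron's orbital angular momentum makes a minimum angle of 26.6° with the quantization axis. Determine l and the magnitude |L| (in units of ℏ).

At minimum angle, m_l = l, so cos θ = l/√(l(l+1)); cos²θ = l/(l+1) = 0.7995.
Thus l = 0.7995/(1 − 0.7995) ≈ 4.
Then |L| = ℏ√(4·5) = 2√5 ℏ.

l = 4, |L| = 2√5 ℏ ≈ 4.472ℏ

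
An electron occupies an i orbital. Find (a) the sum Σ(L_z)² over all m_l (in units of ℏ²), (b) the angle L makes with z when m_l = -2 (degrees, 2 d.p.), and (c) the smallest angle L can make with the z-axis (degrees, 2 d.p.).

For an i orbital, l = 6.
Σ m_l² = 182, so Σ(L_z)² = 182 ℏ².
For m_l = -2: cos θ = -2/√42, θ ≈ 107.98°.
cos θ_min = 6/√42, so θ_min ≈ 22.21°.

Σ(L_z)² = 182 ℏ²; θ(m_l=-2) ≈ 107.98°; θ_min ≈ 22.21°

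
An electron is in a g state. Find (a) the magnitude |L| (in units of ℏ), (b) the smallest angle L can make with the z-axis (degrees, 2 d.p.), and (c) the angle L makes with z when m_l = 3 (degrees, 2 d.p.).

For a g orbital, l = 4.
|L| = ℏ√(4·5) = 2√5 ℏ ≈ 4.472ℏ.
cos θ_min = 4/√20, so θ_min ≈ 26.57°.
For m_l = 3: cos θ = 3/√20, θ ≈ 47.87°.

|L| = 2√5 ℏ ≈ 4.472ℏ; θ_min ≈ 26.57°; θ(m_l=3) ≈ 47.87°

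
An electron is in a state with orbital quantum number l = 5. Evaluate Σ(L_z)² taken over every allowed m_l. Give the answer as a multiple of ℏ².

Σ(L_z)² = 110 ℏ²

m_l ∈ {-5, -4, -3, -2, -1, 0, 1, 2, 3, 4, 5}.
Σ m_l² = l(l+1)(2l+1)/3 = 5·6·11/3 = 110.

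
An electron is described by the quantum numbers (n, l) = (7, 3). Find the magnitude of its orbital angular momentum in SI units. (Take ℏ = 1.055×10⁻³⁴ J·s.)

|L| = ℏ√(l(l+1)) = ℏ√(3·4) = 2√3 ℏ
Numerically, |L| = 3.464 × (1.055×10⁻³⁴ J·s) = 3.655×10⁻³⁴ J·s.

|L| = 3.655×10⁻³⁴ J·s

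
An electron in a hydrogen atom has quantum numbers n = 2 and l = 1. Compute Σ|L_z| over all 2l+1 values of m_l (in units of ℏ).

The allowed m_l values are -1, 0, 1.
Σ|m_l| = 2(1+2+…+1) = 2.

Σ|L_z| = 2 ℏ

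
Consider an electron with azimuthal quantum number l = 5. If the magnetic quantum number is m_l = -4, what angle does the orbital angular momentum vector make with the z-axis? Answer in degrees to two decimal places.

|L|² = l(l+1)ℏ² = 30ℏ², so |L| = √30 ℏ.
L_z = m_l ℏ = −4ℏ.
cos θ = L_z/|L| = -4/√30, so θ ≈ 136.91°.

θ ≈ 136.91°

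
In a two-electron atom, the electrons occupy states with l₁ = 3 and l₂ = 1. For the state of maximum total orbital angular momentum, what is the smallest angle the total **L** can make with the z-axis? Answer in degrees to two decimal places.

θ_min ≈ 26.57°

L runs from |3 − 1| = 2 to 3 + 1 = 4.
L ∈ {2, 3, 4}.
The maximum is L = 4, with |L_tot| = ℏ√(4·5) = 2√5 ℏ.
The minimum angle with z is arccos(4/√20) ≈ 26.57°.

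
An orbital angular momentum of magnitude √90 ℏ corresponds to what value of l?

Since |L|² = l(l+1)ℏ², l(l+1) = 90.
l² + l − 90 = 0 ⇒ l = 9.

l = 9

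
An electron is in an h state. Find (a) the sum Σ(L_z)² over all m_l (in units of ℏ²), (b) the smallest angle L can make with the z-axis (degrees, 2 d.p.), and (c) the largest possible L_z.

For an h orbital, l = 5.
Σ m_l² = 110, so Σ(L_z)² = 110 ℏ².
cos θ_min = 5/√30, so θ_min ≈ 24.09°.
L_z,max = lℏ = 5ℏ.

Σ(L_z)² = 110 ℏ²; θ_min ≈ 24.09°; L_z,max = 5ℏ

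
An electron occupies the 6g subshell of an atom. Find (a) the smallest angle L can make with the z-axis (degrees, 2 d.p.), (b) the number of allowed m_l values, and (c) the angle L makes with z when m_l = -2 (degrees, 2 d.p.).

θ_min ≈ 26.57°; 9 values; θ(m_l=-2) ≈ 116.57°

The 6g subshell has l = 4.
cos θ_min = 4/√20, so θ_min ≈ 26.57°.
There are 2l+1 = 9 values of m_l.
For m_l = -2: cos θ = -2/√20, θ ≈ 116.57°.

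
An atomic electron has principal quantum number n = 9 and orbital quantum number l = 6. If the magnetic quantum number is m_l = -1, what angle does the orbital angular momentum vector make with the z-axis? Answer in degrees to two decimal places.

θ ≈ 98.88°

|L| = ℏ√(l(l+1)) = √42 ℏ.
L_z = m_l ℏ = −1ℏ.
cos θ = L_z/|L| = -1/√42, so θ ≈ 98.88°.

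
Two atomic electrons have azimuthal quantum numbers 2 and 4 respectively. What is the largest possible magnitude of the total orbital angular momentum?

|L_tot|_max = √42 ℏ ≈ 6.481ℏ

Angular momentum addition gives L = |l₁ − l₂|, …, l₁ + l₂.
So L can be 2, 3, 4, 5, 6.
The largest magnitude corresponds to L = 6: |L_tot| = ℏ√(6·7) = √42 ℏ.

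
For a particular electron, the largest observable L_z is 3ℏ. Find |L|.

The maximum L_z equals lℏ, giving l = 3.
|L| = ℏ√(l(l+1)) = 2√3 ℏ.

|L| = 2√3 ℏ ≈ 3.464ℏ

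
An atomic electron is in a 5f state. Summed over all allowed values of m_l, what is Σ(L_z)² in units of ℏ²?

The 5f subshell has l = 3.
The allowed m_l values are -3, -2, -1, 0, 1, 2, 3.
Σ m_l² = 2·(1 + 4 + 9) = 28.

Σ(L_z)² = 28 ℏ²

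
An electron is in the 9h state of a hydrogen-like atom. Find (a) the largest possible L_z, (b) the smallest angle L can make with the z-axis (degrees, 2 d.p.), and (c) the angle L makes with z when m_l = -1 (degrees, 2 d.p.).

L_z,max = 5ℏ; θ_min ≈ 24.09°; θ(m_l=-1) ≈ 100.52°

The 9h subshell has l = 5.
L_z,max = lℏ = 5ℏ.
cos θ_min = 5/√30, so θ_min ≈ 24.09°.
For m_l = -1: cos θ = -1/√30, θ ≈ 100.52°.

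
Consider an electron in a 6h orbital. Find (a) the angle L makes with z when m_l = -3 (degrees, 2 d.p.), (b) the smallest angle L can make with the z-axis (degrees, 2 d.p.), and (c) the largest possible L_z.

For 6h, l = 5.
For m_l = -3: cos θ = -3/√30, θ ≈ 123.21°.
cos θ_min = 5/√30, so θ_min ≈ 24.09°.
L_z,max = lℏ = 5ℏ.

θ(m_l=-3) ≈ 123.21°; θ_min ≈ 24.09°; L_z,max = 5ℏ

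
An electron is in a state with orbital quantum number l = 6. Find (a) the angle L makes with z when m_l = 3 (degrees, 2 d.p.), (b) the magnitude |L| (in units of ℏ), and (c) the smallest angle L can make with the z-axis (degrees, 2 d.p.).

θ(m_l=3) ≈ 62.42°; |L| = √42 ℏ ≈ 6.481ℏ; θ_min ≈ 22.21°

For m_l = 3: cos θ = 3/√42, θ ≈ 62.42°.
|L| = ℏ√(6·7) = √42 ℏ ≈ 6.481ℏ.
cos θ_min = 6/√42, so θ_min ≈ 22.21°.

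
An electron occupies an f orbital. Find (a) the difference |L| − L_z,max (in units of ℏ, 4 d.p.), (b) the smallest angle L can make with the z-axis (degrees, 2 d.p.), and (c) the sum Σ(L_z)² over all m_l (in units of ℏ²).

|L|−L_z,max ≈ 0.4641ℏ; θ_min ≈ 30.00°; Σ(L_z)² = 28 ℏ²

For an f orbital, l = 3.
|L| − L_z,max = (2√3 − 3)ℏ ≈ 0.4641ℏ.
cos θ_min = 3/√12, so θ_min ≈ 30.00°.
Σ m_l² = 28, so Σ(L_z)² = 28 ℏ².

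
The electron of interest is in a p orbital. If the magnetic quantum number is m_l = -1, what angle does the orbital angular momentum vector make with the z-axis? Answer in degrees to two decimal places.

θ ≈ 135.00°

P corresponds to l = 1.
|L| = √(l(l+1)) ℏ = √2 ℏ.
L_z = m_l ℏ = −1ℏ.
cos θ = L_z/|L| = -1/√2, so θ ≈ 135.00°.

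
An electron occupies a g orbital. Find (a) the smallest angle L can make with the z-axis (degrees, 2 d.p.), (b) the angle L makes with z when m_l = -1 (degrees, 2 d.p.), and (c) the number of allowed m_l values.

θ_min ≈ 26.57°; θ(m_l=-1) ≈ 102.92°; 9 values

A g state has l = 4.
cos θ_min = 4/√20, so θ_min ≈ 26.57°.
For m_l = -1: cos θ = -1/√20, θ ≈ 102.92°.
There are 2l+1 = 9 values of m_l.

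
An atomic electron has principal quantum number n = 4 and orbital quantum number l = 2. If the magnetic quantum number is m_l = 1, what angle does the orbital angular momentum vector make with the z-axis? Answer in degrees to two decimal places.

θ ≈ 65.91°

|L|² = l(l+1)ℏ² = 6ℏ², so |L| = √6 ℏ.
L_z = m_l ℏ = 1ℏ.
cos θ = L_z/|L| = 1/√6, so θ ≈ 65.91°.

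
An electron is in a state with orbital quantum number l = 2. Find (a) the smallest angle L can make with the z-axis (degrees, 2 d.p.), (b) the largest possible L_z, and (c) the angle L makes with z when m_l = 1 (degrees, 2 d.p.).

θ_min ≈ 35.26°; L_z,max = 2ℏ; θ(m_l=1) ≈ 65.91°

cos θ_min = 2/√6, so θ_min ≈ 35.26°.
L_z,max = lℏ = 2ℏ.
For m_l = 1: cos θ = 1/√6, θ ≈ 65.91°.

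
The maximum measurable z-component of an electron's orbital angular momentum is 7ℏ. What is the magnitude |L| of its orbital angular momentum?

|L| = 2√14 ℏ ≈ 7.483ℏ

L_z,max = lℏ, so l = 7.
Then |L| = ℏ√(7·8) = 2√14 ℏ.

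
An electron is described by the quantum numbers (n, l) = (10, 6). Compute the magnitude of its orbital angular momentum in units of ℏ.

|L| = √42 ℏ ≈ 6.481ℏ

|L| = ℏ√(l(l+1)) = ℏ√(6·7) = √42 ℏ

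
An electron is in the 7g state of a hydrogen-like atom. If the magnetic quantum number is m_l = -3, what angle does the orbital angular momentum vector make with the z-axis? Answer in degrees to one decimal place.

7g means n = 7, l = 4.
|L| = ℏ√(l(l+1)) = 2√5 ℏ.
L_z = m_l ℏ = −3ℏ.
cos θ = L_z/|L| = -3/√20, so θ ≈ 132.1°.

θ ≈ 132.1°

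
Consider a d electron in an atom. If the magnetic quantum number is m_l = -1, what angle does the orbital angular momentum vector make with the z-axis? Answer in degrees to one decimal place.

D corresponds to l = 2.
|L| = ℏ√(l(l+1)) = √6 ℏ.
L_z = m_l ℏ = −1ℏ.
cos θ = L_z/|L| = -1/√6, so θ ≈ 114.1°.

θ ≈ 114.1°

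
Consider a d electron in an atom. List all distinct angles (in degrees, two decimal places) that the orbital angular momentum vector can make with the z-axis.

The letter d corresponds to l = 2.
|L| = √(l(l+1)) ℏ = √6 ℏ.
cos θ = m_l/√6 for each m_l ∈ {-2, -1, 0, 1, 2}.

θ ∈ {35.26°, 65.91°, 90.00°, 114.09°, 144.74°}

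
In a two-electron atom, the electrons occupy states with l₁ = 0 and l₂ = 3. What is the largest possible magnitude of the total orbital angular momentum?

Angular momentum addition gives L = |l₁ − l₂|, …, l₁ + l₂.
L ∈ {3}.
The largest magnitude corresponds to L = 3: |L_tot| = ℏ√(3·4) = 2√3 ℏ.

|L_tot|_max = 2√3 ℏ ≈ 3.464ℏ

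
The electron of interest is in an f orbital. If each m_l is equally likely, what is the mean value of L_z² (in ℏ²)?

⟨L_z²⟩ = 4 ℏ²

F corresponds to l = 3.
The allowed m_l values are -3, -2, -1, 0, 1, 2, 3.
⟨L_z²⟩ = ℏ²·l(l+1)/3 = 4ℏ².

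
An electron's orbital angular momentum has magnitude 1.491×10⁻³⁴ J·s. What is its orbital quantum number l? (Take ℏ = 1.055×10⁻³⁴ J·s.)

l = 1

In units of ℏ, |L| ≈ 1.413.
Set l(l+1) = 2.00; the integer solution is l = 1.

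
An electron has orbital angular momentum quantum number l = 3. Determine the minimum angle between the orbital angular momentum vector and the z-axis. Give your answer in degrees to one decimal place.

θ_min ≈ 30.0°

|L| = ℏ√(l(l+1)) = 2√3 ℏ.
The smallest angle corresponds to the largest L_z, i.e. m_l = l = 3, giving L_z = 3ℏ.
cos θ_min = 3/√12, so θ_min ≈ 30.0°.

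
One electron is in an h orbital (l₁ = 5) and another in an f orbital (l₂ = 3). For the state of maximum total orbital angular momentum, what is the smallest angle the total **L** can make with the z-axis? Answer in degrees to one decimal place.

The total orbital quantum number L ranges from |l₁ − l₂| to l₁ + l₂ in integer steps.
So L can be 2, 3, 4, 5, 6, 7, 8.
The maximum is L = 8, with |L_tot| = ℏ√(8·9) = 6√2 ℏ.
The minimum angle with z is arccos(8/√72) ≈ 19.5°.

θ_min ≈ 19.5°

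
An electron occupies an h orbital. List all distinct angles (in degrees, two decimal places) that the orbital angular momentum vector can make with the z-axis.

H corresponds to l = 5.
|L| = ℏ√(l(l+1)) = √30 ℏ.
cos θ = m_l/√30 for each m_l ∈ {-5, -4, -3, -2, -1, 0, 1, 2, 3, 4, 5}.

θ ∈ {24.09°, 43.09°, 56.79°, 68.58°, 79.48°, 90.00°, 100.52°, 111.42°, 123.21°, 136.91°, 155.91°}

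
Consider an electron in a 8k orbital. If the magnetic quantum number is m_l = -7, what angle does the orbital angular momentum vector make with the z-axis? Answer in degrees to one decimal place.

8k means n = 8, l = 7.
|L| = √(l(l+1)) ℏ = 2√14 ℏ.
L_z = m_l ℏ = −7ℏ.
cos θ = L_z/|L| = -7/√56, so θ ≈ 159.3°.

θ ≈ 159.3°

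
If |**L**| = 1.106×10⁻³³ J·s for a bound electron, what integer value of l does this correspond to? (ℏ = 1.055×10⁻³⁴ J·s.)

|L|/ℏ = (1.106×10⁻³³)/(1.055×10⁻³⁴) ≈ 10.483.
(|L|/ℏ)² = l(l+1) ≈ 109.90 ⇒ l = 10.

l = 10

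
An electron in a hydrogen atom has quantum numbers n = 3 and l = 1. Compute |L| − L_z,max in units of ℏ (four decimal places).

|L| − L_z,max ≈ 0.4142ℏ

|L| = √2 ℏ ≈ 1.4142ℏ, while L_z,max = lℏ = 1ℏ.
The difference is (√2 − 1)ℏ ≈ 0.4142ℏ.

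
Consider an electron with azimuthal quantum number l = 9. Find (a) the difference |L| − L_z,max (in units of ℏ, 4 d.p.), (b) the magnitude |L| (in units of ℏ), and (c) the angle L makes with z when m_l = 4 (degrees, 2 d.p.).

|L| − L_z,max = (3√10 − 9)ℏ ≈ 0.4868ℏ.
|L| = ℏ√(9·10) = 3√10 ℏ ≈ 9.487ℏ.
For m_l = 4: cos θ = 4/√90, θ ≈ 65.06°.

|L|−L_z,max ≈ 0.4868ℏ; |L| = 3√10 ℏ ≈ 9.487ℏ; θ(m_l=4) ≈ 65.06°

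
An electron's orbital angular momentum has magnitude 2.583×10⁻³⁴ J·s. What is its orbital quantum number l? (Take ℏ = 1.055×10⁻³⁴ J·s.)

l = 2

Dividing by ℏ: |L|/ℏ ≈ 2.448.
l(l+1) ≈ 2.448² ≈ 5.99, so l = 2.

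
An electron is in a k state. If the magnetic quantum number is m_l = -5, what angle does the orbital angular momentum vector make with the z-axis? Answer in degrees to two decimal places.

θ ≈ 131.92°

The letter k corresponds to l = 7.
|L|² = l(l+1)ℏ² = 56ℏ², so |L| = 2√14 ℏ.
L_z = m_l ℏ = −5ℏ.
cos θ = L_z/|L| = -5/√56, so θ ≈ 131.92°.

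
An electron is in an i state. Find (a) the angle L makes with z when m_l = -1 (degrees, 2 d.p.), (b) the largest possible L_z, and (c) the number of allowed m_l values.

θ(m_l=-1) ≈ 98.88°; L_z,max = 6ℏ; 13 values

An i state has l = 6.
For m_l = -1: cos θ = -1/√42, θ ≈ 98.88°.
L_z,max = lℏ = 6ℏ.
There are 2l+1 = 13 values of m_l.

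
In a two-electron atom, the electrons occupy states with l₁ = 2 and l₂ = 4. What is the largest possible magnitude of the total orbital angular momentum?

L runs from |2 − 4| = 2 to 2 + 4 = 6.
So L can be 2, 3, 4, 5, 6.
The largest magnitude corresponds to L = 6: |L_tot| = ℏ√(6·7) = √42 ℏ.

|L_tot|_max = √42 ℏ ≈ 6.481ℏ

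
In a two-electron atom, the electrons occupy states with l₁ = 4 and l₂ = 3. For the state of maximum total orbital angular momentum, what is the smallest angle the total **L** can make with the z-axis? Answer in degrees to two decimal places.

θ_min ≈ 20.70°

The total orbital quantum number L ranges from |l₁ − l₂| to l₁ + l₂ in integer steps.
L ∈ {1, 2, 3, 4, 5, 6, 7}.
The maximum is L = 7, with |L_tot| = ℏ√(7·8) = 2√14 ℏ.
The minimum angle with z is arccos(7/√56) ≈ 20.70°.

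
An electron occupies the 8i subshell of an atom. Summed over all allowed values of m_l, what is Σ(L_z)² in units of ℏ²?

For 8i, l = 6.
m_l runs from −6 to 6, i.e. {-6, -5, -4, -3, -2, -1, 0, 1, 2, 3, 4, 5, 6}.
Σ m_l² = l(l+1)(2l+1)/3 = 6·7·13/3 = 182.

Σ(L_z)² = 182 ℏ²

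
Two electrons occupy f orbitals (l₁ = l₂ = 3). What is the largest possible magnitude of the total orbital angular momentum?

|L_tot|_max = √42 ℏ ≈ 6.481ℏ

Angular momentum addition gives L = |l₁ − l₂|, …, l₁ + l₂.
L ∈ {0, 1, 2, 3, 4, 5, 6}.
The largest magnitude corresponds to L = 6: |L_tot| = ℏ√(6·7) = √42 ℏ.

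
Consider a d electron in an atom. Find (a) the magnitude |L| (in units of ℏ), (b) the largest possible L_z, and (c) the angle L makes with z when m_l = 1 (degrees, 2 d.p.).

A d state has l = 2.
|L| = ℏ√(2·3) = √6 ℏ ≈ 2.449ℏ.
L_z,max = lℏ = 2ℏ.
For m_l = 1: cos θ = 1/√6, θ ≈ 65.91°.

|L| = √6 ℏ ≈ 2.449ℏ; L_z,max = 2ℏ; θ(m_l=1) ≈ 65.91°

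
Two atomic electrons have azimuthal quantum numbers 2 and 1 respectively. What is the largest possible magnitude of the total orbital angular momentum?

The total orbital quantum number L ranges from |l₁ − l₂| to l₁ + l₂ in integer steps.
So L can be 1, 2, 3.
The largest magnitude corresponds to L = 3: |L_tot| = ℏ√(3·4) = 2√3 ℏ.

|L_tot|_max = 2√3 ℏ ≈ 3.464ℏ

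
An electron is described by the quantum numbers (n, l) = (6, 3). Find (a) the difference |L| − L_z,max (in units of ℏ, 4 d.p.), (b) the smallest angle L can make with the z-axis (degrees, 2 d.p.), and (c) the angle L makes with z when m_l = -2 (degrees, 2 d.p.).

|L| − L_z,max = (2√3 − 3)ℏ ≈ 0.4641ℏ.
cos θ_min = 3/√12, so θ_min ≈ 30.00°.
For m_l = -2: cos θ = -2/√12, θ ≈ 125.26°.

|L|−L_z,max ≈ 0.4641ℏ; θ_min ≈ 30.00°; θ(m_l=-2) ≈ 125.26°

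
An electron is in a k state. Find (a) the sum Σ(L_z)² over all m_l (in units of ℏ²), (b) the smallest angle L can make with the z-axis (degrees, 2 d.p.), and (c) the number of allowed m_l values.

Σ(L_z)² = 280 ℏ²; θ_min ≈ 20.70°; 15 values

A k state has l = 7.
Σ m_l² = 280, so Σ(L_z)² = 280 ℏ².
cos θ_min = 7/√56, so θ_min ≈ 20.70°.
There are 2l+1 = 15 values of m_l.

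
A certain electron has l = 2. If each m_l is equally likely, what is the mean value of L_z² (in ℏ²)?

m_l ∈ {-2, -1, 0, 1, 2}.
Average of L_z² over 5 states: 10/5 ℏ² = 2 ℏ².

⟨L_z²⟩ = 2 ℏ²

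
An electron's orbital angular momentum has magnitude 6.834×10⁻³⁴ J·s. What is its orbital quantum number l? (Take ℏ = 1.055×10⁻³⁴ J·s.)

|L|/ℏ = (6.834×10⁻³⁴)/(1.055×10⁻³⁴) ≈ 6.478.
Set l(l+1) = 41.96; the integer solution is l = 6.

l = 6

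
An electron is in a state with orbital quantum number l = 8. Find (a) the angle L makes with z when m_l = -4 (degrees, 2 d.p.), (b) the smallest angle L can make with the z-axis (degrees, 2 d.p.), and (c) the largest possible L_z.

θ(m_l=-4) ≈ 118.13°; θ_min ≈ 19.47°; L_z,max = 8ℏ

For m_l = -4: cos θ = -4/√72, θ ≈ 118.13°.
cos θ_min = 8/√72, so θ_min ≈ 19.47°.
L_z,max = lℏ = 8ℏ.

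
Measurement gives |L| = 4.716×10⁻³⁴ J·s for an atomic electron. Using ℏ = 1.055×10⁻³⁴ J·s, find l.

l = 4

In units of ℏ, |L| ≈ 4.470.
l(l+1) ≈ 4.470² ≈ 19.98, so l = 4.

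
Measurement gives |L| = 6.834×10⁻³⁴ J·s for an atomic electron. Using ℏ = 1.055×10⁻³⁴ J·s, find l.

l = 6

In units of ℏ, |L| ≈ 6.478.
l(l+1) ≈ 6.478² ≈ 41.96, so l = 6.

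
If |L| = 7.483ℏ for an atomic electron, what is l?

l = 7

|L| = ℏ√(l(l+1)), so l(l+1) = 56.
The positive root is l = 7.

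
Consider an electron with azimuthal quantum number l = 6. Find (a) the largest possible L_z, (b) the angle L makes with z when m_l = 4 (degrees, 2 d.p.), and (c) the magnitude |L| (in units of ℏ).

L_z,max = 6ℏ; θ(m_l=4) ≈ 51.89°; |L| = √42 ℏ ≈ 6.481ℏ

L_z,max = lℏ = 6ℏ.
For m_l = 4: cos θ = 4/√42, θ ≈ 51.89°.
|L| = ℏ√(6·7) = √42 ℏ ≈ 6.481ℏ.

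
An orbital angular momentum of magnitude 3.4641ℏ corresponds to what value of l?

(|L|/ℏ)² = l(l+1) = 12.
The positive root is l = 3.

l = 3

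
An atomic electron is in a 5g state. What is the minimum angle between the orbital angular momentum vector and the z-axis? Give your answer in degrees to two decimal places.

θ_min ≈ 26.57°

The 5g subshell has l = 4.
|L| = ℏ√(l(l+1)) = 2√5 ℏ.
The smallest angle corresponds to the largest L_z, i.e. m_l = l = 4, giving L_z = 4ℏ.
cos θ_min = 4/√20, so θ_min ≈ 26.57°.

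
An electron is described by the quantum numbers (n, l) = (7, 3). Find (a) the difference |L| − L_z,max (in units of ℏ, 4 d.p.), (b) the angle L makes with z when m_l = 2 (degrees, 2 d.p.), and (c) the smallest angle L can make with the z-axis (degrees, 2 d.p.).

|L| − L_z,max = (2√3 − 3)ℏ ≈ 0.4641ℏ.
For m_l = 2: cos θ = 2/√12, θ ≈ 54.74°.
cos θ_min = 3/√12, so θ_min ≈ 30.00°.

|L|−L_z,max ≈ 0.4641ℏ; θ(m_l=2) ≈ 54.74°; θ_min ≈ 30.00°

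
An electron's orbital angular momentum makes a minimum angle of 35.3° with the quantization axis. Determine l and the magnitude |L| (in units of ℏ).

At minimum angle, m_l = l, so cos θ = l/√(l(l+1)); cos²θ = l/(l+1) = 0.6661.
Thus l = 0.6661/(1 − 0.6661) ≈ 2.
Then |L| = ℏ√(2·3) = √6 ℏ.

l = 2, |L| = √6 ℏ ≈ 2.449ℏ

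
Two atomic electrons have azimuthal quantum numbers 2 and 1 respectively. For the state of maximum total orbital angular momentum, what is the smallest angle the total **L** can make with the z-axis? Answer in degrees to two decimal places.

Angular momentum addition gives L = |l₁ − l₂|, …, l₁ + l₂.
Allowed values: L = 1, 2, 3.
The maximum is L = 3, with |L_tot| = ℏ√(3·4) = 2√3 ℏ.
The minimum angle with z is arccos(3/√12) ≈ 30.00°.

θ_min ≈ 30.00°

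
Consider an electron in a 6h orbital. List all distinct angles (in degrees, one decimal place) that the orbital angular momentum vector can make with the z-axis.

6h means n = 6, l = 5.
|L|² = l(l+1)ℏ² = 30ℏ², so |L| = √30 ℏ.
cos θ = m_l/√30 for each m_l ∈ {-5, -4, -3, -2, -1, 0, 1, 2, 3, 4, 5}.

θ ∈ {24.1°, 43.1°, 56.8°, 68.6°, 79.5°, 90.0°, 100.5°, 111.4°, 123.2°, 136.9°, 155.9°}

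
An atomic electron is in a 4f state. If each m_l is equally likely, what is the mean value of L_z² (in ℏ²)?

⟨L_z²⟩ = 4 ℏ²

For 4f, l = 3.
m_l ∈ {-3, -2, -1, 0, 1, 2, 3}.
⟨L_z²⟩ = ℏ²·(Σ m_l²)/(2l+1) = ℏ²·28/7 = 4ℏ².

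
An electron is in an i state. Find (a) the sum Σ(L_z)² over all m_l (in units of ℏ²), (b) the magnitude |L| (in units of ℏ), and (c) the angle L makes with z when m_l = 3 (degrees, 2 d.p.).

Σ(L_z)² = 182 ℏ²; |L| = √42 ℏ ≈ 6.481ℏ; θ(m_l=3) ≈ 62.42°

An i state has l = 6.
Σ m_l² = 182, so Σ(L_z)² = 182 ℏ².
|L| = ℏ√(6·7) = √42 ℏ ≈ 6.481ℏ.
For m_l = 3: cos θ = 3/√42, θ ≈ 62.42°.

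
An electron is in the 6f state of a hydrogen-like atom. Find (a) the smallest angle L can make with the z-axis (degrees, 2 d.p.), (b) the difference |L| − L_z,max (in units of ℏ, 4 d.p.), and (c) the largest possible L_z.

The 6f subshell has l = 3.
cos θ_min = 3/√12, so θ_min ≈ 30.00°.
|L| − L_z,max = (2√3 − 3)ℏ ≈ 0.4641ℏ.
L_z,max = lℏ = 3ℏ.

θ_min ≈ 30.00°; |L|−L_z,max ≈ 0.4641ℏ; L_z,max = 3ℏ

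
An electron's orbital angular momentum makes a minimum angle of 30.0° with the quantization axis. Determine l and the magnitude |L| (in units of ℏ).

At minimum angle, m_l = l, so cos θ = l/√(l(l+1)); cos²θ = l/(l+1) = 0.7500.
l = cos²θ/sin²θ ≈ 3.
Then |L| = ℏ√(3·4) = 2√3 ℏ.

l = 3, |L| = 2√3 ℏ ≈ 3.464ℏ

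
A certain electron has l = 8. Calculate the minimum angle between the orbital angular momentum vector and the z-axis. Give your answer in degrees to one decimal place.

|L| = ℏ√(l(l+1)) = 6√2 ℏ.
The smallest angle corresponds to the largest L_z, i.e. m_l = l = 8, giving L_z = 8ℏ.
cos θ_min = 8/√72, so θ_min ≈ 19.5°.

θ_min ≈ 19.5°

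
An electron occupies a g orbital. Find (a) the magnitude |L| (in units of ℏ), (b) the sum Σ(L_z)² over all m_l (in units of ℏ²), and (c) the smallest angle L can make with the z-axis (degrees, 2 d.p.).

|L| = 2√5 ℏ ≈ 4.472ℏ; Σ(L_z)² = 60 ℏ²; θ_min ≈ 26.57°

For a g orbital, l = 4.
|L| = ℏ√(4·5) = 2√5 ℏ ≈ 4.472ℏ.
Σ m_l² = 60, so Σ(L_z)² = 60 ℏ².
cos θ_min = 4/√20, so θ_min ≈ 26.57°.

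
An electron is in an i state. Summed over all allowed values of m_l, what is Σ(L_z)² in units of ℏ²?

Σ(L_z)² = 182 ℏ²

The letter i corresponds to l = 6.
m_l ∈ {-6, -5, -4, -3, -2, -1, 0, 1, 2, 3, 4, 5, 6}.
Σ m_l² = l(l+1)(2l+1)/3 = 6·7·13/3 = 182.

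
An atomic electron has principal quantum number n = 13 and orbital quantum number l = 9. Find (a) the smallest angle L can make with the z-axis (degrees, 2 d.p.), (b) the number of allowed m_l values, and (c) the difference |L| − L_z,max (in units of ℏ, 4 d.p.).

θ_min ≈ 18.43°; 19 values; |L|−L_z,max ≈ 0.4868ℏ

cos θ_min = 9/√90, so θ_min ≈ 18.43°.
There are 2l+1 = 19 values of m_l.
|L| − L_z,max = (3√10 − 9)ℏ ≈ 0.4868ℏ.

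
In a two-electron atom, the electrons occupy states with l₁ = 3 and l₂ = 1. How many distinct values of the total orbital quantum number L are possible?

3

By the triangle rule, |l₁ − l₂| ≤ L ≤ l₁ + l₂.
L ∈ {2, 3, 4}.
That is 3 values.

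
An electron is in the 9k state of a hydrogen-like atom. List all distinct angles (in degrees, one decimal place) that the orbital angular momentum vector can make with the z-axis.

θ ∈ {20.7°, 36.7°, 48.1°, 57.7°, 66.4°, 74.5°, 82.3°, 90.0°, 97.7°, 105.5°, 113.6°, 122.3°, 131.9°, 143.3°, 159.3°}

For 9k, l = 7.
|L| = √(l(l+1)) ℏ = 2√14 ℏ.
cos θ = m_l/√56 for each m_l ∈ {-7, -6, -5, -4, -3, -2, -1, 0, 1, 2, 3, 4, 5, 6, 7}.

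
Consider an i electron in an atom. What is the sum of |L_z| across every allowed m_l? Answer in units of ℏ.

Σ|L_z| = 42 ℏ

For an i orbital, l = 6.
m_l runs from −6 to 6, i.e. {-6, -5, -4, -3, -2, -1, 0, 1, 2, 3, 4, 5, 6}.
Σ|m_l| = 2·6(6+1)/2 = 42.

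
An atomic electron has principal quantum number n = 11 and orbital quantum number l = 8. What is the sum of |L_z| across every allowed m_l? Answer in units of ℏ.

The allowed m_l values are -8, -7, -6, -5, -4, -3, -2, -1, 0, 1, 2, 3, 4, 5, 6, 7, 8.
Σ|m_l| = 2·8(8+1)/2 = 72.

Σ|L_z| = 72 ℏ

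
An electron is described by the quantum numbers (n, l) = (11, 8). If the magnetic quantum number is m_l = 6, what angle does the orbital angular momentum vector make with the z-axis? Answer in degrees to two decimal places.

|L| = ℏ√(l(l+1)) = 6√2 ℏ.
L_z = m_l ℏ = 6ℏ.
cos θ = L_z/|L| = 6/√72, so θ ≈ 45.00°.

θ ≈ 45.00°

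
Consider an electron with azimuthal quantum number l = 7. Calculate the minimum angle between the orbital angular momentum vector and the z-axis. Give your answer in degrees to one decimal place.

θ_min ≈ 20.7°

|L|² = l(l+1)ℏ² = 56ℏ², so |L| = 2√14 ℏ.
The smallest angle corresponds to the largest L_z, i.e. m_l = l = 7, giving L_z = 7ℏ.
cos θ_min = 7/√56, so θ_min ≈ 20.7°.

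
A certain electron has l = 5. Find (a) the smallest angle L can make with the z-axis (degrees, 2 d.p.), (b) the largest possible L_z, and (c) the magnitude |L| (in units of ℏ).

θ_min ≈ 24.09°; L_z,max = 5ℏ; |L| = √30 ℏ ≈ 5.477ℏ

cos θ_min = 5/√30, so θ_min ≈ 24.09°.
L_z,max = lℏ = 5ℏ.
|L| = ℏ√(5·6) = √30 ℏ ≈ 5.477ℏ.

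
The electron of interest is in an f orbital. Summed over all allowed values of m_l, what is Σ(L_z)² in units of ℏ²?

Σ(L_z)² = 28 ℏ²

F corresponds to l = 3.
m_l runs from −3 to 3, i.e. {-3, -2, -1, 0, 1, 2, 3}.
Summing m² from −3 to 3: Σ m_l² = 28.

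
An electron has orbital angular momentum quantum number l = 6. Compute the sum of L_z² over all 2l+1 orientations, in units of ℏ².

Σ(L_z)² = 182 ℏ²

The allowed m_l values are -6, -5, -4, -3, -2, -1, 0, 1, 2, 3, 4, 5, 6.
Σ m_l² = l(l+1)(2l+1)/3 = 6·7·13/3 = 182.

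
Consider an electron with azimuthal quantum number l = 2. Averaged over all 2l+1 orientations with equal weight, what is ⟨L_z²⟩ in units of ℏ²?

m_l runs from −2 to 2, i.e. {-2, -1, 0, 1, 2}.
⟨L_z²⟩ = ℏ²·l(l+1)/3 = 2ℏ².

⟨L_z²⟩ = 2 ℏ²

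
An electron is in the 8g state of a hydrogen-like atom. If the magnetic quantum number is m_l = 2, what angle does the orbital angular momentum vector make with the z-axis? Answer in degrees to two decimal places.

θ ≈ 63.43°

For 8g, l = 4.
|L|² = l(l+1)ℏ² = 20ℏ², so |L| = 2√5 ℏ.
L_z = m_l ℏ = 2ℏ.
cos θ = L_z/|L| = 2/√20, so θ ≈ 63.43°.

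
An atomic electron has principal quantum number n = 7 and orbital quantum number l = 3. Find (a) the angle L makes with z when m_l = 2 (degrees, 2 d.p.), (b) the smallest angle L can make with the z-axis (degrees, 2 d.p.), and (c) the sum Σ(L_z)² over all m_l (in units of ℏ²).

For m_l = 2: cos θ = 2/√12, θ ≈ 54.74°.
cos θ_min = 3/√12, so θ_min ≈ 30.00°.
Σ m_l² = 28, so Σ(L_z)² = 28 ℏ².

θ(m_l=2) ≈ 54.74°; θ_min ≈ 30.00°; Σ(L_z)² = 28 ℏ²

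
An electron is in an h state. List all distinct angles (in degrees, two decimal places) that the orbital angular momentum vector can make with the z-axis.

H corresponds to l = 5.
|L|² = l(l+1)ℏ² = 30ℏ², so |L| = √30 ℏ.
cos θ = m_l/√30 for each m_l ∈ {-5, -4, -3, -2, -1, 0, 1, 2, 3, 4, 5}.

θ ∈ {24.09°, 43.09°, 56.79°, 68.58°, 79.48°, 90.00°, 100.52°, 111.42°, 123.21°, 136.91°, 155.91°}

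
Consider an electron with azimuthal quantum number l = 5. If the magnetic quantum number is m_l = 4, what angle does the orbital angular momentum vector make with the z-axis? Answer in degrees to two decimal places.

|L| = √(l(l+1)) ℏ = √30 ℏ.
L_z = m_l ℏ = 4ℏ.
cos θ = L_z/|L| = 4/√30, so θ ≈ 43.09°.

θ ≈ 43.09°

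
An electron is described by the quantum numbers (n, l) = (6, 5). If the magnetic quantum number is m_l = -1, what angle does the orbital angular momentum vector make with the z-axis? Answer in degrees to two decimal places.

|L| = ℏ√(l(l+1)) = √30 ℏ.
L_z = m_l ℏ = −1ℏ.
cos θ = L_z/|L| = -1/√30, so θ ≈ 100.52°.

θ ≈ 100.52°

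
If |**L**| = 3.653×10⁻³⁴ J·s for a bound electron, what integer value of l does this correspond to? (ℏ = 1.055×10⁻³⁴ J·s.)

|L|/ℏ = (3.653×10⁻³⁴)/(1.055×10⁻³⁴) ≈ 3.463.
l(l+1) ≈ 3.463² ≈ 11.99, so l = 3.

l = 3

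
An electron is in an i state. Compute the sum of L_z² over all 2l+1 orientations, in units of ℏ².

Σ(L_z)² = 182 ℏ²

For an i orbital, l = 6.
m_l runs from −6 to 6, i.e. {-6, -5, -4, -3, -2, -1, 0, 1, 2, 3, 4, 5, 6}.
Σ m_l² = 2·(1 + 4 + 9 + 16 + 25 + 36) = 182.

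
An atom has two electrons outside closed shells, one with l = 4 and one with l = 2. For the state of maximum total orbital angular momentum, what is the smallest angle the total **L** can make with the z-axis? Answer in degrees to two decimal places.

The total orbital quantum number L ranges from |l₁ − l₂| to l₁ + l₂ in integer steps.
L ∈ {2, 3, 4, 5, 6}.
The maximum is L = 6, with |L_tot| = ℏ√(6·7) = √42 ℏ.
The minimum angle with z is arccos(6/√42) ≈ 22.21°.

θ_min ≈ 22.21°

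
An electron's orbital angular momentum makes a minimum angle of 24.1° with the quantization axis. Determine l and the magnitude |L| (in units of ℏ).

l = 5, |L| = √30 ℏ ≈ 5.477ℏ

cos²θ_min = l/(l+1) = 0.8333.
Solving: l = 5.
Then |L| = ℏ√(5·6) = √30 ℏ.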